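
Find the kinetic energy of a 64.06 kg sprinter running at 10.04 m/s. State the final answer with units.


KE = 0.5 * m * v^2
KE = 0.5 * 64.06 * 10.04^2
KE = 0.5 * 64.06 * 100.8016 = 3228.6752 J

3228.6752 J


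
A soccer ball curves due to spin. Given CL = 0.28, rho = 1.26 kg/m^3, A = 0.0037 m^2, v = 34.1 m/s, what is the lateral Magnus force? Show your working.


FM = 0.5 * CL * rho * A * v^2
FM = 0.5 * 0.28 * 1.26 * 0.0037 * 34.1^2
v^2 = 1162.81
FM = 0.5 * 0.28 * 1.26 * 0.0037 * 1162.81 = 0.7589 N

0.7589 N


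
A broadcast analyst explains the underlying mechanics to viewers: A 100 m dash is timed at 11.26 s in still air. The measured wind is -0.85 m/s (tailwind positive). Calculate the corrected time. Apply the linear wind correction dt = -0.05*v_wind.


dt = -0.05 * v_wind = -0.05 * -0.85 = 0.0425 s
t_corrected = t_still + dt = 11.26 + (0.0425)
t_corrected = 11.3025 s

11.3025 s


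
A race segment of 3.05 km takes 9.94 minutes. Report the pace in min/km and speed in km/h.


Pace = time / distance = 9.94 min / 3.05 km = 3.259 min/km
Speed = distance / time_in_hours = 3.05 / 0.1657 hr
Speed = 18.4105 km/h

3.259 min/km, 18.4105 km/h


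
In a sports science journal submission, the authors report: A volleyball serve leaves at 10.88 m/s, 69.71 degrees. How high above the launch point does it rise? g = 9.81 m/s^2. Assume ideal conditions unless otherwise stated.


H = (v*sin(theta))^2 / (2*g)
vy = v*sin(theta) = 10.88 * sin(69.71 deg) = 10.2049 m/s
H = vy^2 / (2*g) = 104.1398 / (2*9.81)
H = 104.1398 / 19.62 = 5.3078 m

5.3078 m


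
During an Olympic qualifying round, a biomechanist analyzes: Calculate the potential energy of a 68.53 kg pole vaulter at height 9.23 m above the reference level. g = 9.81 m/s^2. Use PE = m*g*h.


PE = m * g * h
PE = 68.53 * 9.81 * 9.23
PE = 672.2793 * 9.23 = 6205.1379 J

6205.1379 J


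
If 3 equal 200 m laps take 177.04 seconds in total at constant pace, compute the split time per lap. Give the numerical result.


Split time = total_time / n_laps = 177.04 / 3
Split time = 59.0133 s per lap

59.0133 s


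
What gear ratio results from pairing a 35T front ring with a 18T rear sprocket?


GR = front_teeth / rear_teeth
GR = 35 / 18
GR = 1.9444

1.9444


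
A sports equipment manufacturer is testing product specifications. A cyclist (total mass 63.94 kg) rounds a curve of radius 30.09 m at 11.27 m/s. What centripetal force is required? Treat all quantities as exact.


Fc = m * v^2 / r
v^2 = 11.27^2 = 127.0129
Fc = 63.94 * 127.0129 / 30.09
Fc = 8121.2048 / 30.09 = 269.8971 N

269.8971 N


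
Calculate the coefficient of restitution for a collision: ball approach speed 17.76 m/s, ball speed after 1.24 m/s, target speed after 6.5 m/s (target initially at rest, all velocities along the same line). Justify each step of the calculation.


e = (v2_after - v1_after) / (v1_before - v2_before)
Numerator = 6.5 - 1.24 = 5.26
Denominator = 17.76 - 0 = 17.76
e = 5.26 / 17.76 = 0.2962

0.2962


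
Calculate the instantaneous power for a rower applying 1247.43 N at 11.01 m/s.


P = F * v
P = 1247.43 * 11.01
P = 13734.2043 W

13734.2043 W


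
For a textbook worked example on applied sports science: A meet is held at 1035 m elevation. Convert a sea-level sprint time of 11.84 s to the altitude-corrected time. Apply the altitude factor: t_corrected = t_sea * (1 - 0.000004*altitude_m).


Correction factor = 1 - 0.000004 * 1035 = 0.99586
t_corrected = t_sea * factor = 11.84 * 0.99586
t_corrected = 11.791 s

11.791 s


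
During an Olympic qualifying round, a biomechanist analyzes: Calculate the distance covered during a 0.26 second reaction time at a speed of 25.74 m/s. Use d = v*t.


d = v * t
d = 25.74 * 0.26
d = 6.6924 m

6.6924 m


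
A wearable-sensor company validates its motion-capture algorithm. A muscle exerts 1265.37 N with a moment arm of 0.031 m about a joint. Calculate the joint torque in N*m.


tau = F * d
tau = 1265.37 * 0.031
tau = 39.2265 N*m

39.2265 N*m


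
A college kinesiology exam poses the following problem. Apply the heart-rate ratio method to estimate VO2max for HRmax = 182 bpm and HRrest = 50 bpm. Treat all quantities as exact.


VO2max = 15.3 * HRmax / HRrest
VO2max = 15.3 * 182 / 50
VO2max = 2784.6 / 50 = 55.692 mL/kg/min

55.692 mL/kg/min


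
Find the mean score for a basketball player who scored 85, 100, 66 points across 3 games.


Average = sum / n
Sum = 251
Average = 251 / 3 = 83.6667

83.6667


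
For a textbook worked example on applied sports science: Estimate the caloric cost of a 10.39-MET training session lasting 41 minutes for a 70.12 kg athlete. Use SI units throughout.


kcal = MET * mass * time_hr
Convert time: 41 min = 0.6833 hr
kcal = 10.39 * 70.12 * 0.6833
kcal = 497.8403 kcal

497.8403 kcal


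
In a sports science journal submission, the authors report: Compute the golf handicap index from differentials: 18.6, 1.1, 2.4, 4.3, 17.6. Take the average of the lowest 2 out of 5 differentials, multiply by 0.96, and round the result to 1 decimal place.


All differentials: 18.6, 1.1, 2.4, 4.3, 17.6
Sorted: 1.1, 2.4, 4.3, 17.6, 18.6
Best 2: 1.1, 2.4
Average of best = 3.5 / 2 = 1.75
Raw index = 1.75 * 0.96 = 1.68
Handicap index = round(1.68, 1) = 1.7

1.7


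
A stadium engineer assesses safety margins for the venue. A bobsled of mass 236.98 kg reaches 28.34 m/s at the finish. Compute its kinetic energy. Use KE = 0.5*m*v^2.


KE = 0.5 * m * v^2
KE = 0.5 * 236.98 * 28.34^2
KE = 0.5 * 236.98 * 803.1556 = 95165.907 J

95165.907 J


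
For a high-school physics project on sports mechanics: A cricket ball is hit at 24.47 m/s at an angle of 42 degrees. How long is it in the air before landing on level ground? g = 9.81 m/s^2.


T = 2*v*sin(theta)/g
sin(theta) = sin(42 deg) = 0.6691
T = 2*24.47*0.6691 / 9.81
T = 32.7473 / 9.81 = 3.3382 s

3.3382 s


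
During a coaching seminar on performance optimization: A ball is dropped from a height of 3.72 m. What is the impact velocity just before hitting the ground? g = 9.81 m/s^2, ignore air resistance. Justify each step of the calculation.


v = sqrt(2 * g * h)
v = sqrt(2 * 9.81 * 3.72)
v = sqrt(72.9864) = 8.5432 m/s

8.5432 m/s


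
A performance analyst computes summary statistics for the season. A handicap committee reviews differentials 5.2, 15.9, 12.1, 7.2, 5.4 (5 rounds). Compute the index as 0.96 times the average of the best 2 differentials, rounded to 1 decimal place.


All differentials: 5.2, 15.9, 12.1, 7.2, 5.4
Sorted: 5.2, 5.4, 7.2, 12.1, 15.9
Best 2: 5.2, 5.4
Average of best = 10.6 / 2 = 5.3
Raw index = 5.3 * 0.96 = 5.088
Handicap index = round(5.088, 1) = 5.1

5.1


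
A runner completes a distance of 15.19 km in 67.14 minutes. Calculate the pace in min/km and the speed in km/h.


Pace = time / distance = 67.14 min / 15.19 km = 4.42 min/km
Speed = distance / time_in_hours = 15.19 / 1.119 hr
Speed = 13.5746 km/h

4.42 min/km, 13.5746 km/h


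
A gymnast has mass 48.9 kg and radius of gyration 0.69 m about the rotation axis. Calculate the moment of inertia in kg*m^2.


I = m * k^2
I = 48.9 * 0.69^2
I = 48.9 * 0.4761 = 23.2813 kg*m^2

23.2813 kg*m^2


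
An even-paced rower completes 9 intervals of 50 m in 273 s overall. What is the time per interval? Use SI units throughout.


Split time = total_time / n_laps = 273 / 9
Split time = 30.3333 s per lap

30.3333 s


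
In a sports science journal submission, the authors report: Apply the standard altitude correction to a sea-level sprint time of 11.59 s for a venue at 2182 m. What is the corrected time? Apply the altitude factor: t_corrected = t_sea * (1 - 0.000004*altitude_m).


Correction factor = 1 - 0.000004 * 2182 = 0.991272
t_corrected = t_sea * factor = 11.59 * 0.991272
t_corrected = 11.4888 s

11.4888 s


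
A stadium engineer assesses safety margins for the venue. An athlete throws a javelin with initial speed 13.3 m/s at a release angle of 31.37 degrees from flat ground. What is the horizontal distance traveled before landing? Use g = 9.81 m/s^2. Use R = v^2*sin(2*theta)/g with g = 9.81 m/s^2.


R = v^2 * sin(2*theta) / g
Convert angle to radians: theta = 31.37 deg = 0.5475 rad
sin(2*theta) = sin(1.095) = 0.8889
R = 13.3^2 * 0.8889 / 9.81
R = 176.89 * 0.8889 / 9.81 = 16.029 m

16.029 m


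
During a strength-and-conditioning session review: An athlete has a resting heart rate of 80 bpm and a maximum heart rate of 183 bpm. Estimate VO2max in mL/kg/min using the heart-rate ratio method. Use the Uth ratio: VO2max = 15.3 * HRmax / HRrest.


VO2max = 15.3 * HRmax / HRrest
VO2max = 15.3 * 183 / 80
VO2max = 2799.9 / 80 = 34.9988 mL/kg/min

34.9988 mL/kg/min


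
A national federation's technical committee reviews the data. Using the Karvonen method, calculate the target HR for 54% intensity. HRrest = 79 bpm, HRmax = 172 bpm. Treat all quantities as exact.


Target = HRrest + pct*(HRmax - HRrest)
Heart rate reserve = HRmax - HRrest = 172 - 79 = 93 bpm
Fraction = 54% = 0.54
Target = 79 + 0.54 * 93
Target = 79 + 50.22 = 129.22 bpm

129.22 bpm


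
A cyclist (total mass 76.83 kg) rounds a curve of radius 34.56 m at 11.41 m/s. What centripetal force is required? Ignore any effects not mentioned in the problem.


Fc = m * v^2 / r
v^2 = 11.41^2 = 130.1881
Fc = 76.83 * 130.1881 / 34.56
Fc = 10002.3517 / 34.56 = 289.4199 N

289.4199 N


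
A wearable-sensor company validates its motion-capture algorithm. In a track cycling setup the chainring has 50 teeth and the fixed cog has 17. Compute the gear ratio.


GR = front_teeth / rear_teeth
GR = 50 / 17
GR = 2.9412

2.9412


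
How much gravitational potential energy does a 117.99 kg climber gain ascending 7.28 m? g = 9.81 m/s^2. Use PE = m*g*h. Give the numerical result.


PE = m * g * h
PE = 117.99 * 9.81 * 7.28
PE = 1157.4819 * 7.28 = 8426.4682 J

8426.4682 J


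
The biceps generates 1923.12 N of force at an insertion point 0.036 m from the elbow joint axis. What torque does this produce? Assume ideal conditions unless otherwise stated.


tau = F * d
tau = 1923.12 * 0.036
tau = 69.2323 N*m

69.2323 N*m


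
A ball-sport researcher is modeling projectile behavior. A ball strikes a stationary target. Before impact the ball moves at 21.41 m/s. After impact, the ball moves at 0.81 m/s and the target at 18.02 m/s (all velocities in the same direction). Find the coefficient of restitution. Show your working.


e = (v2_after - v1_after) / (v1_before - v2_before)
Numerator = 18.02 - 0.81 = 17.21
Denominator = 21.41 - 0 = 21.41
e = 17.21 / 21.41 = 0.8038

0.8038


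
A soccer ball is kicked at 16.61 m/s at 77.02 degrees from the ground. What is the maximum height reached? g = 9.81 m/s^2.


H = (v*sin(theta))^2 / (2*g)
vy = v*sin(theta) = 16.61 * sin(77.02 deg) = 16.1856 m/s
H = vy^2 / (2*g) = 261.9733 / (2*9.81)
H = 261.9733 / 19.62 = 13.3524 m

13.3524 m


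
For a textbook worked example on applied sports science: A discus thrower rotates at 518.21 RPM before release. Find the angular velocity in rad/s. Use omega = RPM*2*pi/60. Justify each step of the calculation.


omega = RPM * 2 * pi / 60
omega = 518.21 * 2 * 3.14159 / 60
omega = 3256.0095 / 60 = 54.2668 rad/s

54.2668 rad/s


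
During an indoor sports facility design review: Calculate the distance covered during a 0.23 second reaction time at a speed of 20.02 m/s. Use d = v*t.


d = v * t
d = 20.02 * 0.23
d = 4.6046 m

4.6046 m


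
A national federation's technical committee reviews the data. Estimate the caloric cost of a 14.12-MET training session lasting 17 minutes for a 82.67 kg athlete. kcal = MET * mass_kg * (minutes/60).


kcal = MET * mass * time_hr
Convert time: 17 min = 0.2833 hr
kcal = 14.12 * 82.67 * 0.2833
kcal = 330.7351 kcal

330.7351 kcal


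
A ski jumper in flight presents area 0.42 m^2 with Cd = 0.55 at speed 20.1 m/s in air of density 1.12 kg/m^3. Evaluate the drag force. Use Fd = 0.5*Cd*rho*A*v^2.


Fd = 0.5 * Cd * rho * A * v^2
Fd = 0.5 * 0.55 * 1.12 * 0.42 * 20.1^2
v^2 = 404.01
Fd = 0.5 * 0.55 * 1.12 * 0.42 * 404.01 = 52.2627 N

52.2627 N


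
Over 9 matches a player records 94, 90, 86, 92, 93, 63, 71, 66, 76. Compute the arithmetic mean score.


Average = sum / n
Sum = 731
Average = 731 / 9 = 81.2222

81.2222


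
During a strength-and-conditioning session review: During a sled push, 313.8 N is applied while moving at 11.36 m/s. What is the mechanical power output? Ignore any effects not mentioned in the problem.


P = F * v
P = 313.8 * 11.36
P = 3564.768 W

3564.768 W


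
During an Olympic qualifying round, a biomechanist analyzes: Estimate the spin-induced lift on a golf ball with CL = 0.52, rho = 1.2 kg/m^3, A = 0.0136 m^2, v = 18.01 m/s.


FM = 0.5 * CL * rho * A * v^2
FM = 0.5 * 0.52 * 1.2 * 0.0136 * 18.01^2
v^2 = 324.3601
FM = 0.5 * 0.52 * 1.2 * 0.0136 * 324.3601 = 1.3763 N

1.3763 N


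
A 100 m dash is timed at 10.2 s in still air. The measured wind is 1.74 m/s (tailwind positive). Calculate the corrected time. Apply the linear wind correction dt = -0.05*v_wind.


dt = -0.05 * v_wind = -0.05 * 1.74 = -0.087 s
t_corrected = t_still + dt = 10.2 + (-0.087)
t_corrected = 10.113 s

10.113 s


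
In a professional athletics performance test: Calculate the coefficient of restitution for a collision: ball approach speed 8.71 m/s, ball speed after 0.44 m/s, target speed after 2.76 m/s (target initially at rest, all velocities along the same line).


e = (v2_after - v1_after) / (v1_before - v2_before)
Numerator = 2.76 - 0.44 = 2.32
Denominator = 8.71 - 0 = 8.71
e = 2.32 / 8.71 = 0.2664

0.2664


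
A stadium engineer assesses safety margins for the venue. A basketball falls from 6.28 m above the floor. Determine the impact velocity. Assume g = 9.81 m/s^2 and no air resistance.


v = sqrt(2 * g * h)
v = sqrt(2 * 9.81 * 6.28)
v = sqrt(123.2136) = 11.1002 m/s

11.1002 m/s


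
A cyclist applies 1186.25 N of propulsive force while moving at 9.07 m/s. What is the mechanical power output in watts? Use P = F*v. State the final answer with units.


P = F * v
P = 1186.25 * 9.07
P = 10759.2875 W

10759.2875 W


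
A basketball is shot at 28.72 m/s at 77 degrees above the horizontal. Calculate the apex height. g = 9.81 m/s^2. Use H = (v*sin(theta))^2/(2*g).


H = (v*sin(theta))^2 / (2*g)
vy = v*sin(theta) = 28.72 * sin(77 deg) = 27.9839 m/s
H = vy^2 / (2*g) = 783.0991 / (2*9.81)
H = 783.0991 / 19.62 = 39.9133 m

39.9133 m


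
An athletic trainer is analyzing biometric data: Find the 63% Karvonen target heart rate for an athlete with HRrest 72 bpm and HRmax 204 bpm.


Target = HRrest + pct*(HRmax - HRrest)
Heart rate reserve = HRmax - HRrest = 204 - 72 = 132 bpm
Fraction = 63% = 0.63
Target = 72 + 0.63 * 132
Target = 72 + 83.16 = 155.16 bpm

155.16 bpm


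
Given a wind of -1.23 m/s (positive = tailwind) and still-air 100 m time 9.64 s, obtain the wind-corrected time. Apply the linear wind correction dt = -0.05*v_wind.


dt = -0.05 * v_wind = -0.05 * -1.23 = 0.0615 s
t_corrected = t_still + dt = 9.64 + (0.0615)
t_corrected = 9.7015 s

9.7015 s


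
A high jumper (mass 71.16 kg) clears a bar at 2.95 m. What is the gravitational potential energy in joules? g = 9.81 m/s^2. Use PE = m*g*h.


PE = m * g * h
PE = 71.16 * 9.81 * 2.95
PE = 698.0796 * 2.95 = 2059.3348 J

2059.3348 J


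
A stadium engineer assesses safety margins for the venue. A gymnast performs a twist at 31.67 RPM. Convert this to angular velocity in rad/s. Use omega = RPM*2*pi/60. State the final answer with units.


omega = RPM * 2 * pi / 60
omega = 31.67 * 2 * 3.14159 / 60
omega = 198.9885 / 60 = 3.3165 rad/s

3.3165 rad/s


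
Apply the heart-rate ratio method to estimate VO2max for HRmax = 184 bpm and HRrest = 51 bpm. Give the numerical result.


VO2max = 15.3 * HRmax / HRrest
VO2max = 15.3 * 184 / 51
VO2max = 2815.2 / 51 = 55.2 mL/kg/min

55.2 mL/kg/min


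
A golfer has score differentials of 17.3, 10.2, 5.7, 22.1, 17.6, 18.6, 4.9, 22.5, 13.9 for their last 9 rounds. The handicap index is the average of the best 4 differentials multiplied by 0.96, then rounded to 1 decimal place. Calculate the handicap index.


All differentials: 17.3, 10.2, 5.7, 22.1, 17.6, 18.6, 4.9, 22.5, 13.9
Sorted: 4.9, 5.7, 10.2, 13.9, 17.3, 17.6, 18.6, 22.1, 22.5
Best 4: 4.9, 5.7, 10.2, 13.9
Average of best = 34.7 / 4 = 8.675
Raw index = 8.675 * 0.96 = 8.328
Handicap index = round(8.328, 1) = 8.3

8.3


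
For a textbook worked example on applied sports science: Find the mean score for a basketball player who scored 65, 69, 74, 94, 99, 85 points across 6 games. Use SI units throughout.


Average = sum / n
Sum = 486
Average = 486 / 6 = 81

81


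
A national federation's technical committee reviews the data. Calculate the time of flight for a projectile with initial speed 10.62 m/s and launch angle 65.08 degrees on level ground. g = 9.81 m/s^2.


T = 2*v*sin(theta)/g
sin(theta) = sin(65.08 deg) = 0.9069
T = 2*10.62*0.9069 / 9.81
T = 19.2625 / 9.81 = 1.9636 s

1.9636 s


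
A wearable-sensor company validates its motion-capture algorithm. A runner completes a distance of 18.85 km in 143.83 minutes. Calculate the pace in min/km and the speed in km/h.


Pace = time / distance = 143.83 min / 18.85 km = 7.6302 min/km
Speed = distance / time_in_hours = 18.85 / 2.3972 hr
Speed = 7.8634 km/h

7.6302 min/km, 7.8634 km/h


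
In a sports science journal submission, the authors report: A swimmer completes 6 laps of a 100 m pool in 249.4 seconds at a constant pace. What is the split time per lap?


Split time = total_time / n_laps = 249.4 / 6
Split time = 41.5667 s per lap

41.5667 s


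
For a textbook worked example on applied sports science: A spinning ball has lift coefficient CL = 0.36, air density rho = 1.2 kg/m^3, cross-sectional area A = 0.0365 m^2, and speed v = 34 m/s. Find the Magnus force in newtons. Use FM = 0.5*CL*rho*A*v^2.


FM = 0.5 * CL * rho * A * v^2
FM = 0.5 * 0.36 * 1.2 * 0.0365 * 34^2
v^2 = 1156
FM = 0.5 * 0.36 * 1.2 * 0.0365 * 1156 = 9.1139 N

9.1139 N


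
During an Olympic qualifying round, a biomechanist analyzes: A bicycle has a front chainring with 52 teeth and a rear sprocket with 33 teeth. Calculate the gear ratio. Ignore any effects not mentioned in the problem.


GR = front_teeth / rear_teeth
GR = 52 / 33
GR = 1.5758

1.5758


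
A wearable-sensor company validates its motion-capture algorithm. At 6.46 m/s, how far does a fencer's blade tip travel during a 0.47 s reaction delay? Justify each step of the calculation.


d = v * t
d = 6.46 * 0.47
d = 3.0362 m

3.0362 m


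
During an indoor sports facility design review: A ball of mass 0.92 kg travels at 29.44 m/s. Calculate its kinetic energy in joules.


KE = 0.5 * m * v^2
KE = 0.5 * 0.92 * 29.44^2
KE = 0.5 * 0.92 * 866.7136 = 398.6883 J

398.6883 J


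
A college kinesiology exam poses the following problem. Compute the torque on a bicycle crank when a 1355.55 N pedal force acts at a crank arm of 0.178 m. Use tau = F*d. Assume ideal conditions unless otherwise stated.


tau = F * d
tau = 1355.55 * 0.178
tau = 241.2879 N*m

241.2879 N*m


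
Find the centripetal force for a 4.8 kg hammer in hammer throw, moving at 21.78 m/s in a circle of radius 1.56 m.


Fc = m * v^2 / r
v^2 = 21.78^2 = 474.3684
Fc = 4.8 * 474.3684 / 1.56
Fc = 2276.9683 / 1.56 = 1459.5951 N

1459.5951 N


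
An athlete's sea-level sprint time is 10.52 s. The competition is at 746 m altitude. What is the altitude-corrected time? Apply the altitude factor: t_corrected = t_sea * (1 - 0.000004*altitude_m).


Correction factor = 1 - 0.000004 * 746 = 0.997016
t_corrected = t_sea * factor = 10.52 * 0.997016
t_corrected = 10.4886 s

10.4886 s


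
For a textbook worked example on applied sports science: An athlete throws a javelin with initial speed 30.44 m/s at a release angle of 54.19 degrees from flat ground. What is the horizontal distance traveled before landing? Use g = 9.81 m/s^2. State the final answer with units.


R = v^2 * sin(2*theta) / g
Convert angle to radians: theta = 54.19 deg = 0.9458 rad
sin(2*theta) = sin(1.8916) = 0.949
R = 30.44^2 * 0.949 / 9.81
R = 926.5936 * 0.949 / 9.81 = 89.6355 m

89.6355 m


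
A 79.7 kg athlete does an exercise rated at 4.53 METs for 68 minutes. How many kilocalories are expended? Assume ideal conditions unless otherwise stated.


kcal = MET * mass * time_hr
Convert time: 68 min = 1.1333 hr
kcal = 4.53 * 79.7 * 1.1333
kcal = 409.1798 kcal

409.1798 kcal


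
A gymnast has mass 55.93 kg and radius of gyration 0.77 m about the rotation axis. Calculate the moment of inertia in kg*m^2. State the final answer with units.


I = m * k^2
I = 55.93 * 0.77^2
I = 55.93 * 0.5929 = 33.1609 kg*m^2

33.1609 kg*m^2


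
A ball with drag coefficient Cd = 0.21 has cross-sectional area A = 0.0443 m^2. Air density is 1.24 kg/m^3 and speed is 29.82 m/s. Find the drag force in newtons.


Fd = 0.5 * Cd * rho * A * v^2
Fd = 0.5 * 0.21 * 1.24 * 0.0443 * 29.82^2
v^2 = 889.2324
Fd = 0.5 * 0.21 * 1.24 * 0.0443 * 889.2324 = 5.129 N

5.129 N


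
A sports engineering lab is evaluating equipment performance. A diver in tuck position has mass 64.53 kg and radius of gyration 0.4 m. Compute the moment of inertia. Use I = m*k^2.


I = m * k^2
I = 64.53 * 0.4^2
I = 64.53 * 0.16 = 10.3248 kg*m^2

10.3248 kg*m^2


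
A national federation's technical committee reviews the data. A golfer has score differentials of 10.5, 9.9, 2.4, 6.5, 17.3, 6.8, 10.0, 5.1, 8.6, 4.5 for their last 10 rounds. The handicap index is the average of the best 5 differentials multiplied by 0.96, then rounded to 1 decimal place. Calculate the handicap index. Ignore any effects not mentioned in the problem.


All differentials: 10.5, 9.9, 2.4, 6.5, 17.3, 6.8, 10.0, 5.1, 8.6, 4.5
Sorted: 2.4, 4.5, 5.1, 6.5, 6.8, 8.6, 9.9, 10.0, 10.5, 17.3
Best 5: 2.4, 4.5, 5.1, 6.5, 6.8
Average of best = 25.3 / 5 = 5.06
Raw index = 5.06 * 0.96 = 4.8576
Handicap index = round(4.8576, 1) = 4.9

4.9


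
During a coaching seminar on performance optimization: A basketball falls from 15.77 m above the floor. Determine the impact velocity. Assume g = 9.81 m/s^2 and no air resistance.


v = sqrt(2 * g * h)
v = sqrt(2 * 9.81 * 15.77)
v = sqrt(309.4074) = 17.59 m/s

17.59 m/s


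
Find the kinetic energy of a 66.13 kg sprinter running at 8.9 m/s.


KE = 0.5 * m * v^2
KE = 0.5 * 66.13 * 8.9^2
KE = 0.5 * 66.13 * 79.21 = 2619.0786 J

2619.0786 J


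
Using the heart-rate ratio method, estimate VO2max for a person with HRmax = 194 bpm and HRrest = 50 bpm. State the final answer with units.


VO2max = 15.3 * HRmax / HRrest
VO2max = 15.3 * 194 / 50
VO2max = 2968.2 / 50 = 59.364 mL/kg/min

59.364 mL/kg/min


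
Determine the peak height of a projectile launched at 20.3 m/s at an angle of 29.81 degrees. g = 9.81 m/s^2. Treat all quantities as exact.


H = (v*sin(theta))^2 / (2*g)
vy = v*sin(theta) = 20.3 * sin(29.81 deg) = 10.0916 m/s
H = vy^2 / (2*g) = 101.8413 / (2*9.81)
H = 101.8413 / 19.62 = 5.1907 m

5.1907 m


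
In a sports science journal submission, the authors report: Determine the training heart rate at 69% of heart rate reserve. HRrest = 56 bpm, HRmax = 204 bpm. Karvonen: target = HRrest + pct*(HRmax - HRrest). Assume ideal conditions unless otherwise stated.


Target = HRrest + pct*(HRmax - HRrest)
Heart rate reserve = HRmax - HRrest = 204 - 56 = 148 bpm
Fraction = 69% = 0.69
Target = 56 + 0.69 * 148
Target = 56 + 102.12 = 158.12 bpm

158.12 bpm


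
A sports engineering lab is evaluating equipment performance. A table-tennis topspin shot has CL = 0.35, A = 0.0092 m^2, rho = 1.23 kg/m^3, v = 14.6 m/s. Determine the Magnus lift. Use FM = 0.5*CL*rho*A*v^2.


FM = 0.5 * CL * rho * A * v^2
FM = 0.5 * 0.35 * 1.23 * 0.0092 * 14.6^2
v^2 = 213.16
FM = 0.5 * 0.35 * 1.23 * 0.0092 * 213.16 = 0.4221 N

0.4221 N


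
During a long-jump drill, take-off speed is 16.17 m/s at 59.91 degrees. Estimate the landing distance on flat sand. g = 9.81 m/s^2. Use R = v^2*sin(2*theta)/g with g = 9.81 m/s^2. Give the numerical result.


R = v^2 * sin(2*theta) / g
Convert angle to radians: theta = 59.91 deg = 1.0456 rad
sin(2*theta) = sin(2.0913) = 0.8676
R = 16.17^2 * 0.8676 / 9.81
R = 261.4689 * 0.8676 / 9.81 = 23.1242 m

23.1242 m


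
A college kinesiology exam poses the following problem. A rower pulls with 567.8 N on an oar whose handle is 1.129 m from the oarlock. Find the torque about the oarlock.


tau = F * d
tau = 567.8 * 1.129
tau = 641.0462 N*m

641.0462 N*m


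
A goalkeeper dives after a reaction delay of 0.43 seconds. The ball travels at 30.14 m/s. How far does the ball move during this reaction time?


d = v * t
d = 30.14 * 0.43
d = 12.9602 m

12.9602 m


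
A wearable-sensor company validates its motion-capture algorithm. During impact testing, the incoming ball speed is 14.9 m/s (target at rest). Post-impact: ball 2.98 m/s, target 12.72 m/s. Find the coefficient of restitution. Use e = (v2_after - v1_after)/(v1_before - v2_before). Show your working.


e = (v2_after - v1_after) / (v1_before - v2_before)
Numerator = 12.72 - 2.98 = 9.74
Denominator = 14.9 - 0 = 14.9
e = 9.74 / 14.9 = 0.6537

0.6537


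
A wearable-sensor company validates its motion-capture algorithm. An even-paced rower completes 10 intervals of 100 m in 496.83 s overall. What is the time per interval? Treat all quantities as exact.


Split time = total_time / n_laps = 496.83 / 10
Split time = 49.683 s per lap

49.683 s


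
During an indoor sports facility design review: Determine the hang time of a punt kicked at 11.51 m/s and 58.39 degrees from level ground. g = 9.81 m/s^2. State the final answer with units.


T = 2*v*sin(theta)/g
sin(theta) = sin(58.39 deg) = 0.8516
T = 2*11.51*0.8516 / 9.81
T = 19.6046 / 9.81 = 1.9984 s

1.9984 s


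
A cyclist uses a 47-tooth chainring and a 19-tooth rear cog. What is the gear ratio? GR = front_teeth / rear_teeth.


GR = front_teeth / rear_teeth
GR = 47 / 19
GR = 2.4737

2.4737


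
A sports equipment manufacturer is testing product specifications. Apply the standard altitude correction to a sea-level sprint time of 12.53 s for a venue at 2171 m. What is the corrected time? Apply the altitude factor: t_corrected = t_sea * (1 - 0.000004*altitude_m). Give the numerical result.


Correction factor = 1 - 0.000004 * 2171 = 0.991316
t_corrected = t_sea * factor = 12.53 * 0.991316
t_corrected = 12.4212 s

12.4212 s


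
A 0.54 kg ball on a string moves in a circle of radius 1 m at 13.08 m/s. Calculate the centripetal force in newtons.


Fc = m * v^2 / r
v^2 = 13.08^2 = 171.0864
Fc = 0.54 * 171.0864 / 1
Fc = 92.3867 / 1 = 92.3867 N

92.3867 N


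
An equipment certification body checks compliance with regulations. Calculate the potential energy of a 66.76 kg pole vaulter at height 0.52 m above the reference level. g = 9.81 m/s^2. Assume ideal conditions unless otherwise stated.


PE = m * g * h
PE = 66.76 * 9.81 * 0.52
PE = 654.9156 * 0.52 = 340.5561 J

340.5561 J


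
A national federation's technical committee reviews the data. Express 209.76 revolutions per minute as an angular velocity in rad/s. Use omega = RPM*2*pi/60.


omega = RPM * 2 * pi / 60
omega = 209.76 * 2 * 3.14159 / 60
omega = 1317.961 / 60 = 21.966 rad/s

21.966 rad/s


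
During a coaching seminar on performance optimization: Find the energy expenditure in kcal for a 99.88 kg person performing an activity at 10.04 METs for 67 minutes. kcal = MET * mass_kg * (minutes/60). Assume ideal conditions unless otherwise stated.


kcal = MET * mass * time_hr
Convert time: 67 min = 1.1167 hr
kcal = 10.04 * 99.88 * 1.1167
kcal = 1119.788 kcal

1119.788 kcal


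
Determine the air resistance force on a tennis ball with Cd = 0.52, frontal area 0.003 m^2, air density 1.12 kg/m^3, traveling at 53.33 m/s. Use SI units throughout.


Fd = 0.5 * Cd * rho * A * v^2
Fd = 0.5 * 0.52 * 1.12 * 0.003 * 53.33^2
v^2 = 2844.0889
Fd = 0.5 * 0.52 * 1.12 * 0.003 * 2844.0889 = 2.4846 N

2.4846 N


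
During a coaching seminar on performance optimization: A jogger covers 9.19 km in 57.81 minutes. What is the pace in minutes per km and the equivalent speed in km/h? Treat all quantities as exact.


Pace = time / distance = 57.81 min / 9.19 km = 6.2905 min/km
Speed = distance / time_in_hours = 9.19 / 0.9635 hr
Speed = 9.5381 km/h

6.2905 min/km, 9.5381 km/h


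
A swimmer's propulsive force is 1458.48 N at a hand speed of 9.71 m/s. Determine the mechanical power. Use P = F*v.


P = F * v
P = 1458.48 * 9.71
P = 14161.8408 W

14161.8408 W


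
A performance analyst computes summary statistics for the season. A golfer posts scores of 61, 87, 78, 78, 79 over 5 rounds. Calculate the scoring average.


Average = sum / n
Sum = 383
Average = 383 / 5 = 76.6

76.6


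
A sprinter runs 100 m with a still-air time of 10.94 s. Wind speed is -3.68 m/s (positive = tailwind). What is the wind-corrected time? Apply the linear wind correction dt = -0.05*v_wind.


dt = -0.05 * v_wind = -0.05 * -3.68 = 0.184 s
t_corrected = t_still + dt = 10.94 + (0.184)
t_corrected = 11.124 s

11.124 s


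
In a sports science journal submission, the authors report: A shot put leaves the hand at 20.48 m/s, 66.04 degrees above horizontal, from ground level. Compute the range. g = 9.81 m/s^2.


R = v^2 * sin(2*theta) / g
Convert angle to radians: theta = 66.04 deg = 1.1526 rad
sin(2*theta) = sin(2.3052) = 0.7422
R = 20.48^2 * 0.7422 / 9.81
R = 419.4304 * 0.7422 / 9.81 = 31.7335 m

31.7335 m


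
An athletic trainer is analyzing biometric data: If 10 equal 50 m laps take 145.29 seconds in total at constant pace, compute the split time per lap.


Split time = total_time / n_laps = 145.29 / 10
Split time = 14.529 s per lap

14.529 s


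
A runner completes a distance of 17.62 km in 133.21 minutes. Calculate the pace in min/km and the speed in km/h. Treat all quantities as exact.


Pace = time / distance = 133.21 min / 17.62 km = 7.5602 min/km
Speed = distance / time_in_hours = 17.62 / 2.2202 hr
Speed = 7.9363 km/h

7.5602 min/km, 7.9363 km/h


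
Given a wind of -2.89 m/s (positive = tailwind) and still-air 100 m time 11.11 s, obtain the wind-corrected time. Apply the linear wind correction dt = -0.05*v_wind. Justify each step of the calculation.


dt = -0.05 * v_wind = -0.05 * -2.89 = 0.1445 s
t_corrected = t_still + dt = 11.11 + (0.1445)
t_corrected = 11.2545 s

11.2545 s


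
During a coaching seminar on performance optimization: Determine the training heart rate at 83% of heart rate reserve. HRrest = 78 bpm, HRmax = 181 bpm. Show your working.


Target = HRrest + pct*(HRmax - HRrest)
Heart rate reserve = HRmax - HRrest = 181 - 78 = 103 bpm
Fraction = 83% = 0.83
Target = 78 + 0.83 * 103
Target = 78 + 85.49 = 163.49 bpm

163.49 bpm


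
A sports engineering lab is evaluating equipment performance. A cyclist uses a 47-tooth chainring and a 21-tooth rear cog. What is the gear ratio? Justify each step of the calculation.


GR = front_teeth / rear_teeth
GR = 47 / 21
GR = 2.2381

2.2381


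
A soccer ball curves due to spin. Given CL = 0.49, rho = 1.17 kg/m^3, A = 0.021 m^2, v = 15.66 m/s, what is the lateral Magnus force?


FM = 0.5 * CL * rho * A * v^2
FM = 0.5 * 0.49 * 1.17 * 0.021 * 15.66^2
v^2 = 245.2356
FM = 0.5 * 0.49 * 1.17 * 0.021 * 245.2356 = 1.4762 N

1.4762 N


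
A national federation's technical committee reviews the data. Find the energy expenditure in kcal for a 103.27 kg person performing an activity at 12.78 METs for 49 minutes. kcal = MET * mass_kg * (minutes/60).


kcal = MET * mass * time_hr
Convert time: 49 min = 0.8167 hr
kcal = 12.78 * 103.27 * 0.8167
kcal = 1077.829 kcal

1077.829 kcal


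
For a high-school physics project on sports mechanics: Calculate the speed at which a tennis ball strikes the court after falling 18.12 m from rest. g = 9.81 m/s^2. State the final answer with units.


v = sqrt(2 * g * h)
v = sqrt(2 * 9.81 * 18.12)
v = sqrt(355.5144) = 18.8551 m/s

18.8551 m/s


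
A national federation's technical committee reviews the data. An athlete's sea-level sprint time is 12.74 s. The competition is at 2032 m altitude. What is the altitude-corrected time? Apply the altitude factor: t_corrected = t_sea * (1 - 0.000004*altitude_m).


Correction factor = 1 - 0.000004 * 2032 = 0.991872
t_corrected = t_sea * factor = 12.74 * 0.991872
t_corrected = 12.6364 s

12.6364 s


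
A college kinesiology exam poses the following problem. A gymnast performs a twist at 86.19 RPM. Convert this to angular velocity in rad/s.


omega = RPM * 2 * pi / 60
omega = 86.19 * 2 * 3.14159 / 60
omega = 541.5477 / 60 = 9.0258 rad/s

9.0258 rad/s


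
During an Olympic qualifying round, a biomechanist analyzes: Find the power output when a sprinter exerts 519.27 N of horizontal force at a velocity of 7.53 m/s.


P = F * v
P = 519.27 * 7.53
P = 3910.1031 W

3910.1031 W


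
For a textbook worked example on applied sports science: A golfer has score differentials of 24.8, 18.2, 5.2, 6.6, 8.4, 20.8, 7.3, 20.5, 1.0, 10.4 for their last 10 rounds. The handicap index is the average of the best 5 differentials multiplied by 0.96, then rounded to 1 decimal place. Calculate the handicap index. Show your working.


All differentials: 24.8, 18.2, 5.2, 6.6, 8.4, 20.8, 7.3, 20.5, 1.0, 10.4
Sorted: 1.0, 5.2, 6.6, 7.3, 8.4, 10.4, 18.2, 20.5, 20.8, 24.8
Best 5: 1.0, 5.2, 6.6, 7.3, 8.4
Average of best = 28.5 / 5 = 5.7
Raw index = 5.7 * 0.96 = 5.472
Handicap index = round(5.472, 1) = 5.5

5.5


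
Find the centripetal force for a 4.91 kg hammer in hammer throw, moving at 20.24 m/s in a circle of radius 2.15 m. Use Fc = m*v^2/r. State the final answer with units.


Fc = m * v^2 / r
v^2 = 20.24^2 = 409.6576
Fc = 4.91 * 409.6576 / 2.15
Fc = 2011.4188 / 2.15 = 935.5436 N

935.5436 N


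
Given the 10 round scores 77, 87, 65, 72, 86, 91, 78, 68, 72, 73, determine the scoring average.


Average = sum / n
Sum = 769
Average = 769 / 10 = 76.9

76.9


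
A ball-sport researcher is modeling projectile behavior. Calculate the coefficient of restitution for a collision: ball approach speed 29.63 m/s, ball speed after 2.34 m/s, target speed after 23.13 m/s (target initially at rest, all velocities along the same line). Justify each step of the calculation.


e = (v2_after - v1_after) / (v1_before - v2_before)
Numerator = 23.13 - 2.34 = 20.79
Denominator = 29.63 - 0 = 29.63
e = 20.79 / 29.63 = 0.7017

0.7017


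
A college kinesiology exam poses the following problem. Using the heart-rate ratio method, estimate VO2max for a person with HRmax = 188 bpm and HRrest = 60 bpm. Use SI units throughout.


VO2max = 15.3 * HRmax / HRrest
VO2max = 15.3 * 188 / 60
VO2max = 2876.4 / 60 = 47.94 mL/kg/min

47.94 mL/kg/min


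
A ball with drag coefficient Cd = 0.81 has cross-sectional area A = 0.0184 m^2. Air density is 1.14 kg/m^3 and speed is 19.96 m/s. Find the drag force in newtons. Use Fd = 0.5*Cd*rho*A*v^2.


Fd = 0.5 * Cd * rho * A * v^2
Fd = 0.5 * 0.81 * 1.14 * 0.0184 * 19.96^2
v^2 = 398.4016
Fd = 0.5 * 0.81 * 1.14 * 0.0184 * 398.4016 = 3.3845 N

3.3845 N


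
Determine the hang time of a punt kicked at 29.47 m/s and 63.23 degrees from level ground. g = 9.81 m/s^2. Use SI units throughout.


T = 2*v*sin(theta)/g
sin(theta) = sin(63.23 deg) = 0.8928
T = 2*29.47*0.8928 / 9.81
T = 52.6229 / 9.81 = 5.3642 s

5.3642 s


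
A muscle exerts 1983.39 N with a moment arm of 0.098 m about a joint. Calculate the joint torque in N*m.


tau = F * d
tau = 1983.39 * 0.098
tau = 194.3722 N*m

194.3722 N*m


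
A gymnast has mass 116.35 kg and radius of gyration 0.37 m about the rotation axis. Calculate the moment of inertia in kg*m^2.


I = m * k^2
I = 116.35 * 0.37^2
I = 116.35 * 0.1369 = 15.9283 kg*m^2

15.9283 kg*m^2


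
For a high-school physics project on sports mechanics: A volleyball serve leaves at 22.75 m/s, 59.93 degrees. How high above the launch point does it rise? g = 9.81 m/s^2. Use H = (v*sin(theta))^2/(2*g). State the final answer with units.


H = (v*sin(theta))^2 / (2*g)
vy = v*sin(theta) = 22.75 * sin(59.93 deg) = 19.6882 m/s
H = vy^2 / (2*g) = 387.6239 / (2*9.81)
H = 387.6239 / 19.62 = 19.7566 m

19.7566 m


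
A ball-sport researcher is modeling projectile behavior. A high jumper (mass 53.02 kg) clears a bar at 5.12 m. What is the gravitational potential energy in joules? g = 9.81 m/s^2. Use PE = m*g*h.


PE = m * g * h
PE = 53.02 * 9.81 * 5.12
PE = 520.1262 * 5.12 = 2663.0461 J

2663.0461 J


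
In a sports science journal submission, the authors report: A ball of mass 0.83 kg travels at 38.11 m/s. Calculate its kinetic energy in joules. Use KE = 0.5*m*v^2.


KE = 0.5 * m * v^2
KE = 0.5 * 0.83 * 38.11^2
KE = 0.5 * 0.83 * 1452.3721 = 602.7344 J

602.7344 J


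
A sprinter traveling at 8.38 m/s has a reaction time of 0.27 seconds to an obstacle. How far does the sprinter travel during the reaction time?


d = v * t
d = 8.38 * 0.27
d = 2.2626 m

2.2626 m


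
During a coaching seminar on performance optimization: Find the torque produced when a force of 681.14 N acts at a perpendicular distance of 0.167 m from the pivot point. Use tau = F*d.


tau = F * d
tau = 681.14 * 0.167
tau = 113.7504 N*m

113.7504 N*m


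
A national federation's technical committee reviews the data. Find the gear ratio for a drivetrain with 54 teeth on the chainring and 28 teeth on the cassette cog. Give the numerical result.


GR = front_teeth / rear_teeth
GR = 54 / 28
GR = 1.9286

1.9286


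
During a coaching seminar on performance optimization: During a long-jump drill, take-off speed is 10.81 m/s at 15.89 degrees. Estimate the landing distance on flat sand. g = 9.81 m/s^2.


R = v^2 * sin(2*theta) / g
Convert angle to radians: theta = 15.89 deg = 0.2773 rad
sin(2*theta) = sin(0.5547) = 0.5267
R = 10.81^2 * 0.5267 / 9.81
R = 116.8561 * 0.5267 / 9.81 = 6.2735 m

6.2735 m


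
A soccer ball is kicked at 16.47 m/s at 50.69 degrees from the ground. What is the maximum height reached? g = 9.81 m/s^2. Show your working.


H = (v*sin(theta))^2 / (2*g)
vy = v*sin(theta) = 16.47 * sin(50.69 deg) = 12.7433 m/s
H = vy^2 / (2*g) = 162.3924 / (2*9.81)
H = 162.3924 / 19.62 = 8.2769 m

8.2769 m


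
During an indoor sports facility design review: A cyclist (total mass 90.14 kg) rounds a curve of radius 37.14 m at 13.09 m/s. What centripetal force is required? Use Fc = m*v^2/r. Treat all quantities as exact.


Fc = m * v^2 / r
v^2 = 13.09^2 = 171.3481
Fc = 90.14 * 171.3481 / 37.14
Fc = 15445.3177 / 37.14 = 415.8675 N

415.8675 N


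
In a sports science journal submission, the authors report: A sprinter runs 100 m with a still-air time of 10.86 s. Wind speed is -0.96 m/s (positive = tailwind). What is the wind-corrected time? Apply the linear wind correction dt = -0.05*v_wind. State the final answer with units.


dt = -0.05 * v_wind = -0.05 * -0.96 = 0.048 s
t_corrected = t_still + dt = 10.86 + (0.048)
t_corrected = 10.908 s

10.908 s


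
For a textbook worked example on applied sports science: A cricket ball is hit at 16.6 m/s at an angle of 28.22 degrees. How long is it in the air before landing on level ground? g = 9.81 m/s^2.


T = 2*v*sin(theta)/g
sin(theta) = sin(28.22 deg) = 0.4729
T = 2*16.6*0.4729 / 9.81
T = 15.6989 / 9.81 = 1.6003 s

1.6003 s


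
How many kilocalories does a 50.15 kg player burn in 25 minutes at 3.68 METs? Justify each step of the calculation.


kcal = MET * mass * time_hr
Convert time: 25 min = 0.4167 hr
kcal = 3.68 * 50.15 * 0.4167
kcal = 76.8967 kcal

76.8967 kcal


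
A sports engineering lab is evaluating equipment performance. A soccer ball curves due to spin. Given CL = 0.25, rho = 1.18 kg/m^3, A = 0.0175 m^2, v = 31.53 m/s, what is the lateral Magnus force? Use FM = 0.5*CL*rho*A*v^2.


FM = 0.5 * CL * rho * A * v^2
FM = 0.5 * 0.25 * 1.18 * 0.0175 * 31.53^2
v^2 = 994.1409
FM = 0.5 * 0.25 * 1.18 * 0.0175 * 994.1409 = 2.5661 N

2.5661 N
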